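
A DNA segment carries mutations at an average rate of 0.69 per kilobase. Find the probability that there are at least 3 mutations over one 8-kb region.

0.9129

Over the interval, μ = 0.69 × 8 = 5.52 (an 8-kb region = 8 kilobases).
P(N ≥ 3) = 1 − P(N ≤ 2) = 1 − Σ_{j=0}^{2} e^(−μ) μ^j/j! ≈ 0.9129.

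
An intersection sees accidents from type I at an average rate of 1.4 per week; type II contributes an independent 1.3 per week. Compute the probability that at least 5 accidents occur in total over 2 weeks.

0.6267

Independent Poisson processes superpose: combined rate λ = 1.4 + 1.3 = 2.7 per week.
Over the interval, μ = 2.7 × 2 = 5.4 (2 weeks).
P(N ≥ 5) = 1 − P(N ≤ 4) ≈ 0.6267.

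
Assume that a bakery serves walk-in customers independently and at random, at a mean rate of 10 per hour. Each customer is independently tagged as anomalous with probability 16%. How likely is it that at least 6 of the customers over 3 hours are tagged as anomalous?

Thinning: the customers that are tagged as anomalous themselves form a Poisson process with rate 0.16 × 10 = 1.6 per hour.
Over the interval, μ = 1.6 × 3 = 4.8 (3 hours).
P(N ≥ 6) = 1 − P(N ≤ 5) ≈ 0.3490.

0.3490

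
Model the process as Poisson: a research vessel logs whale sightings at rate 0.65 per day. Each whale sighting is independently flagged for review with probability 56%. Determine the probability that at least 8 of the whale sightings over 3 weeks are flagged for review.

Thinning: the whale sightings that are flagged for review themselves form a Poisson process with rate 0.56 × 0.65 = 0.364 per day.
Over the interval, μ = 0.364 × 21 = 7.644 (3 weeks = 21 days).
P(N ≥ 8) = 1 − P(N ≤ 7) ≈ 0.4963.

0.4963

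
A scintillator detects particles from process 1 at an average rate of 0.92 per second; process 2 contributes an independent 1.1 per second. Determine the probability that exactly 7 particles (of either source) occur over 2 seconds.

0.0613

Independent Poisson processes superpose: combined rate λ = 0.92 + 1.1 = 2.02 per second.
Over the interval, μ = 2.02 × 2 = 4.04 (2 seconds).
P(N = 7) = e^(−4.04) · 4.04^7/7! ≈ 0.0613.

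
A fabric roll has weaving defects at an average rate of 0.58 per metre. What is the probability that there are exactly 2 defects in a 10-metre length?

Over the interval, μ = 0.58 × 10 = 5.8 (a 10-metre length = 10 metres).
P(N = 2) = e^(−μ) μ^2/2! = e^(−5.8) · 5.8^2/2 ≈ 0.0509.

0.0509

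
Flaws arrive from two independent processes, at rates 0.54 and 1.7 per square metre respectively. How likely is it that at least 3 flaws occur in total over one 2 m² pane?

Independent Poisson processes superpose: combined rate λ = 0.54 + 1.7 = 2.24 per square metre.
Over the interval, μ = 2.24 × 2 = 4.48 (a 2 m² pane = 2 square metres).
P(N ≥ 3) = 1 − P(N ≤ 2) ≈ 0.8242.

0.8242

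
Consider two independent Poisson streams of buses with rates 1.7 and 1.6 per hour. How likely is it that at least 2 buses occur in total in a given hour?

0.8414

Independent Poisson processes superpose: combined rate λ = 1.7 + 1.6 = 3.3 per hour.
So μ = 3.3.
P(N ≥ 2) = 1 − P(N ≤ 1) ≈ 0.8414.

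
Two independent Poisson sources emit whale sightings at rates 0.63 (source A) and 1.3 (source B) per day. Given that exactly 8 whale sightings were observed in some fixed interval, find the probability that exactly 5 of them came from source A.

0.0634

Given the total, each event is independently from source A with probability p = λ_A/(λ_A+λ_B) = 0.63/1.93 ≈ 0.3264.
So K ~ Binomial(8, 0.63/1.93): P(K = 5) = C(8,5) · (0.63/1.93)^5 · (1.3/1.93)^3 ≈ 0.0634.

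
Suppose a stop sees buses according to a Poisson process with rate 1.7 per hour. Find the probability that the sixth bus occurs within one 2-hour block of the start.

0.1295

Over the interval, μ = 1.7 × 2 = 3.4 (a 2-hour block = 2 hours).
The sixth arrival falls in the interval iff at least 6 events occur there: P(S_6 ≤ t) = P(N ≥ 6) = 1 − P(N ≤ 5) ≈ 0.1295.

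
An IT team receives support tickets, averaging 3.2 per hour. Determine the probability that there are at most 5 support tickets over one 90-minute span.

0.6510

Over the interval, μ = 3.2 × 1.5 = 4.8 (a 90-minute span = 1.5 hours).
P(N ≤ 5) = Σ_{j=0}^{5} e^(−μ) μ^j/j! ≈ 0.6510.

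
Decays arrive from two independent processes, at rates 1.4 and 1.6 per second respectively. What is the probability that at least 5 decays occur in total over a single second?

0.1847

Independent Poisson processes superpose: combined rate λ = 1.4 + 1.6 = 3 per second.
So μ = 3.
P(N ≥ 5) = 1 − P(N ≤ 4) ≈ 0.1847.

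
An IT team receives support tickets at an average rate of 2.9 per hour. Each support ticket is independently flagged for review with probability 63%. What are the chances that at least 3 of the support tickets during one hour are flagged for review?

0.2766

Thinning: the support tickets that are flagged for review themselves form a Poisson process with rate 0.63 × 2.9 = 1.827 per hour.
So μ = 1.827.
P(N ≥ 3) = 1 − P(N ≤ 2) ≈ 0.2766.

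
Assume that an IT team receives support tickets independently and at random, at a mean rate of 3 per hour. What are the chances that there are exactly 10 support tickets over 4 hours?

0.1048

Over the interval, μ = 3 × 4 = 12 (4 hours).
P(N = 10) = e^(−μ) μ^10/10! = e^(−12) · 12^10/3628800 ≈ 0.1048.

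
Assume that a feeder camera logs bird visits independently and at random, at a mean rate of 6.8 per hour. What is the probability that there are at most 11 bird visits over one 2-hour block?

0.2952

Over the interval, μ = 6.8 × 2 = 13.6 (a 2-hour block = 2 hours).
P(N ≤ 11) = Σ_{j=0}^{11} e^(−μ) μ^j/j! ≈ 0.2952.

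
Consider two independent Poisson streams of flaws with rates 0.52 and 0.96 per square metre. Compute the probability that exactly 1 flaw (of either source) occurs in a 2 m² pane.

Independent Poisson processes superpose: combined rate λ = 0.52 + 0.96 = 1.48 per square metre.
Over the interval, μ = 1.48 × 2 = 2.96 (a 2 m² pane = 2 square metres).
P(N = 1) = e^(−2.96) · 2.96^1/1! ≈ 0.1534.

0.1534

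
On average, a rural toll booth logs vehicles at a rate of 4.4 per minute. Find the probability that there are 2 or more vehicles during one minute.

With mean μ = 4.4 per minute,
P(N ≥ 2) = 1 − P(N ≤ 1) = 1 − Σ_{j=0}^{1} e^(−μ) μ^j/j! ≈ 0.9337.

0.9337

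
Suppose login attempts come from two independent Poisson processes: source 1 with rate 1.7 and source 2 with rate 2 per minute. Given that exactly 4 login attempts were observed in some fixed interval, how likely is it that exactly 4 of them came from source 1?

0.0446

Given the total, each event is independently from source 1 with probability p = λ_1/(λ_1+λ_2) = 1.7/3.7 ≈ 0.4595.
So K ~ Binomial(4, 1.7/3.7): P(K = 4) = C(4,4) · (1.7/3.7)^4 · (2/3.7)^0 ≈ 0.0446.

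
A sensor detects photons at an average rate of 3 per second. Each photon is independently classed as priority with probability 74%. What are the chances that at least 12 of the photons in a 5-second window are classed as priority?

0.4327

Thinning: the photons that are classed as priority themselves form a Poisson process with rate 0.74 × 3 = 2.22 per second.
Over the interval, μ = 2.22 × 5 = 11.1 (a 5-second window = 5 seconds).
P(N ≥ 12) = 1 − P(N ≤ 11) ≈ 0.4327.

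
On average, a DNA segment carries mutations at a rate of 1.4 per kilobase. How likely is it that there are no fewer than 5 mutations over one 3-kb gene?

0.4102

Over the interval, μ = 1.4 × 3 = 4.2 (a 3-kb gene = 3 kilobases).
P(N ≥ 5) = 1 − P(N ≤ 4) = 1 − Σ_{j=0}^{4} e^(−μ) μ^j/j! ≈ 0.4102.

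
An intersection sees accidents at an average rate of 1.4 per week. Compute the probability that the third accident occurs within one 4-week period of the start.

0.9176

Over the interval, μ = 1.4 × 4 = 5.6 (a 4-week period = 4 weeks).
The third arrival falls in the interval iff at least 3 events occur there: P(S_3 ≤ t) = P(N ≥ 3) = 1 − P(N ≤ 2) ≈ 0.9176.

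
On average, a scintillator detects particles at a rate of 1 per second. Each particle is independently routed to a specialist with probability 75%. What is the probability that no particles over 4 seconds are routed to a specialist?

Thinning: the particles that are routed to a specialist themselves form a Poisson process with rate 0.75 × 1 = 0.75 per second.
Over the interval, μ = 0.75 × 4 = 3 (4 seconds).
P(N = 0) = e^(−3) · 3^0/0! ≈ 0.0498.

0.0498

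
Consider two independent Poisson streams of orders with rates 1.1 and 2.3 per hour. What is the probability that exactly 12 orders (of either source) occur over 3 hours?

Independent Poisson processes superpose: combined rate λ = 1.1 + 2.3 = 3.4 per hour.
Over the interval, μ = 3.4 × 3 = 10.2 (3 hours).
P(N = 12) = e^(−10.2) · 10.2^12/12! ≈ 0.0984.

0.0984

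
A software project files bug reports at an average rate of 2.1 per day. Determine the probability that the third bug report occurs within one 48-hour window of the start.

Over the interval, μ = 2.1 × 2 = 4.2 (a 48-hour window = 2 days).
The third arrival falls in the interval iff at least 3 events occur there: P(S_3 ≤ t) = P(N ≥ 3) = 1 − P(N ≤ 2) ≈ 0.7898.

0.7898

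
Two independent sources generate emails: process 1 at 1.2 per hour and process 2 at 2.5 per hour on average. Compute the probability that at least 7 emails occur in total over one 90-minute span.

Independent Poisson processes superpose: combined rate λ = 1.2 + 2.5 = 3.7 per hour.
Over the interval, μ = 3.7 × 1.5 = 5.55 (a 90-minute span = 1.5 hours).
P(N ≥ 7) = 1 − P(N ≤ 6) ≈ 0.3218.

0.3218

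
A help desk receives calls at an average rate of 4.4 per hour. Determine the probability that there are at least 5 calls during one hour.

0.4488

With mean μ = 4.4 per hour,
P(N ≥ 5) = 1 − P(N ≤ 4) = 1 − Σ_{j=0}^{4} e^(−μ) μ^j/j! ≈ 0.4488.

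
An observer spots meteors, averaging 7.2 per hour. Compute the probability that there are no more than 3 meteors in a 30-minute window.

0.5152

Over the interval, μ = 7.2 × 0.5 = 3.6 (a 30-minute window = 0.5 hours).
P(N ≤ 3) = Σ_{j=0}^{3} e^(−μ) μ^j/j! ≈ 0.5152.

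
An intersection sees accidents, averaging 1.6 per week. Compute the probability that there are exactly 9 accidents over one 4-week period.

0.0825

Over the interval, μ = 1.6 × 4 = 6.4 (a 4-week period = 4 weeks).
P(N = 9) = e^(−μ) μ^9/9! = e^(−6.4) · 6.4^9/362880 ≈ 0.0825.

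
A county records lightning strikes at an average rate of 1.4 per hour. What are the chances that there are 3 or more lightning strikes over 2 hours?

Over the interval, μ = 1.4 × 2 = 2.8 (2 hours).
P(N ≥ 3) = 1 − P(N ≤ 2) = 1 − Σ_{j=0}^{2} e^(−μ) μ^j/j! ≈ 0.5305.

0.5305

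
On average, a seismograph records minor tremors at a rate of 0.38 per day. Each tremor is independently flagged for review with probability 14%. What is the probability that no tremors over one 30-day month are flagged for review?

0.2027

Thinning: the tremors that are flagged for review themselves form a Poisson process with rate 0.14 × 0.38 = 0.0532 per day.
Over the interval, μ = 0.0532 × 30 = 1.596 (a 30-day month = 30 days).
P(N = 0) = e^(−1.596) · 1.596^0/0! ≈ 0.2027.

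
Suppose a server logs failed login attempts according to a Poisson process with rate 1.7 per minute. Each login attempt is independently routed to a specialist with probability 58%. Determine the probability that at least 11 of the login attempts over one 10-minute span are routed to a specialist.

Thinning: the login attempts that are routed to a specialist themselves form a Poisson process with rate 0.58 × 1.7 = 0.986 per minute.
Over the interval, μ = 0.986 × 10 = 9.86 (a 10-minute span = 10 minutes).
P(N ≥ 11) = 1 − P(N ≤ 10) ≈ 0.3995.

0.3995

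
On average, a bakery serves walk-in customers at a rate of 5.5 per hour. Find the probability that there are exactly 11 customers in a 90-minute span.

Over the interval, μ = 5.5 × 1.5 = 8.25 (a 90-minute span = 1.5 hours).
P(N = 11) = e^(−μ) μ^11/11! = e^(−8.25) · 8.25^11/39916800 ≈ 0.0789.

0.0789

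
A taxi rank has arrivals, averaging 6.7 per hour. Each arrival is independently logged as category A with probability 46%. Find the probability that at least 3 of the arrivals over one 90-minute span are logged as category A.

Thinning: the arrivals that are logged as category A themselves form a Poisson process with rate 0.46 × 6.7 = 3.082 per hour.
Over the interval, μ = 3.082 × 1.5 = 4.623 (a 90-minute span = 1.5 hours).
P(N ≥ 3) = 1 − P(N ≤ 2) ≈ 0.8398.

0.8398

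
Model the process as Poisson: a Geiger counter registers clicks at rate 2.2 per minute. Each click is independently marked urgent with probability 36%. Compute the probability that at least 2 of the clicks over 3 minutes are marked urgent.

0.6863

Thinning: the clicks that are marked urgent themselves form a Poisson process with rate 0.36 × 2.2 = 0.792 per minute.
Over the interval, μ = 0.792 × 3 = 2.376 (3 minutes).
P(N ≥ 2) = 1 − P(N ≤ 1) ≈ 0.6863.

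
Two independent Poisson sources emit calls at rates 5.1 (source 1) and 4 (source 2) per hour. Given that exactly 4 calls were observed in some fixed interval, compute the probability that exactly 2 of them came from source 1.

Given the total, each event is independently from source 1 with probability p = λ_1/(λ_1+λ_2) = 5.1/9.1 ≈ 0.5604.
So K ~ Binomial(4, 5.1/9.1): P(K = 2) = C(4,2) · (5.1/9.1)^2 · (4/9.1)^2 ≈ 0.3641.

0.3641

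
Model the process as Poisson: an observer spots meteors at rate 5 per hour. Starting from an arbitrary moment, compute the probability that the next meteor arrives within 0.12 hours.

Inter-arrival times are exponential with rate λ = 5 per hour.
P(T ≤ 0.12) = 1 − e^(−λt) = 1 − e^(−5 × 0.12) = 1 − e^(−0.6) ≈ 0.4512.

0.4512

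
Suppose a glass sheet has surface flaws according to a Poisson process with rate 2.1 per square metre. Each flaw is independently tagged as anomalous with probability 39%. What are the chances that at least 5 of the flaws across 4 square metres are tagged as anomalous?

Thinning: the flaws that are tagged as anomalous themselves form a Poisson process with rate 0.39 × 2.1 = 0.819 per square metre.
Over the interval, μ = 0.819 × 4 = 3.276 (4 square metres).
P(N ≥ 5) = 1 − P(N ≤ 4) ≈ 0.2330.

0.2330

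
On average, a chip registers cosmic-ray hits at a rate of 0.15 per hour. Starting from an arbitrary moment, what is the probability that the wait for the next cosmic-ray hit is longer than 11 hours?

The wait for the next event is exponential with rate λ = 0.15 per hour.
P(T > 11) = e^(−λt) = e^(−0.15 × 11) = e^(−1.65) ≈ 0.1920.

0.1920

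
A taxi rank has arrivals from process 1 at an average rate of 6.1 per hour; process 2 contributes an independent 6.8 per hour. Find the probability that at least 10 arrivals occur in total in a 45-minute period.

Independent Poisson processes superpose: combined rate λ = 6.1 + 6.8 = 12.9 per hour.
Over the interval, μ = 12.9 × 0.75 = 9.675 (a 45-minute period = 0.75 hours).
P(N ≥ 10) = 1 − P(N ≤ 9) ≈ 0.5008.

0.5008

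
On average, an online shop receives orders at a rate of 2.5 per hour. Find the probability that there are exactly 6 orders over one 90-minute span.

0.0908

Over the interval, μ = 2.5 × 1.5 = 3.75 (a 90-minute span = 1.5 hours).
P(N = 6) = e^(−μ) μ^6/6! = e^(−3.75) · 3.75^6/720 ≈ 0.0908.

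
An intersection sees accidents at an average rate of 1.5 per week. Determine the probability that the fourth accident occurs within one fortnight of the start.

Over the interval, μ = 1.5 × 2 = 3 (a fortnight = 2 weeks).
The fourth arrival falls in the interval iff at least 4 events occur there: P(S_4 ≤ t) = P(N ≥ 4) = 1 − P(N ≤ 3) ≈ 0.3528.

0.3528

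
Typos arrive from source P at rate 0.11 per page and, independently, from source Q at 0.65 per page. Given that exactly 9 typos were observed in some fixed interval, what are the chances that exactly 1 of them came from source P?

Given the total, each event is independently from source P with probability p = λ_P/(λ_P+λ_Q) = 0.11/0.76 ≈ 0.1447.
So K ~ Binomial(9, 0.11/0.76): P(K = 1) = C(9,1) · (0.11/0.76)^1 · (0.65/0.76)^8 ≈ 0.3729.

0.3729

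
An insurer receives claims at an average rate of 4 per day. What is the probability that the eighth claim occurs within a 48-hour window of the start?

0.5470

Over the interval, μ = 4 × 2 = 8 (a 48-hour window = 2 days).
The eighth arrival falls in the interval iff at least 8 events occur there: P(S_8 ≤ t) = P(N ≥ 8) = 1 − P(N ≤ 7) ≈ 0.5470.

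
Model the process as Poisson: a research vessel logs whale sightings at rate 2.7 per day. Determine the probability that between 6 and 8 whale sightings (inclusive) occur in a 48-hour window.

0.3565

Over the interval, μ = 2.7 × 2 = 5.4 (a 48-hour window = 2 days).
P(6 ≤ N ≤ 8) = Σ_{j=6}^{8} e^(−5.4) · 5.4^j/j! ≈ 0.3565.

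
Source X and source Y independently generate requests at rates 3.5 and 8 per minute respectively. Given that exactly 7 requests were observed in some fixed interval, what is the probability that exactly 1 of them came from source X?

Given the total, each event is independently from source X with probability p = λ_X/(λ_X+λ_Y) = 3.5/11.5 ≈ 0.3043.
So K ~ Binomial(7, 3.5/11.5): P(K = 1) = C(7,1) · (3.5/11.5)^1 · (8/11.5)^6 ≈ 0.2414.

0.2414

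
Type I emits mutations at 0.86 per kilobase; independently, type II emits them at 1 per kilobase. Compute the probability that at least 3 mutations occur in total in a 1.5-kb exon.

Independent Poisson processes superpose: combined rate λ = 0.86 + 1 = 1.86 per kilobase.
Over the interval, μ = 1.86 × 1.5 = 2.79 (a 1.5-kb exon = 1.5 kilobases).
P(N ≥ 3) = 1 − P(N ≤ 2) ≈ 0.5282.

0.5282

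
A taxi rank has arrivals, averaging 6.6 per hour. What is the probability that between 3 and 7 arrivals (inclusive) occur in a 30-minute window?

0.6208

Over the interval, μ = 6.6 × 0.5 = 3.3 (a 30-minute window = 0.5 hours).
P(3 ≤ N ≤ 7) = Σ_{j=3}^{7} e^(−3.3) · 3.3^j/j! ≈ 0.6208.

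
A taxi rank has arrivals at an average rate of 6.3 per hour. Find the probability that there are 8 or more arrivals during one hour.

0.2983

With mean μ = 6.3 per hour,
P(N ≥ 8) = 1 − P(N ≤ 7) = 1 − Σ_{j=0}^{7} e^(−μ) μ^j/j! ≈ 0.2983.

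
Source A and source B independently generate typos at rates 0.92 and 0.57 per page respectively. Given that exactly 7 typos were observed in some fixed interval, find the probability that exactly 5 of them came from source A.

0.2758

Given the total, each event is independently from source A with probability p = λ_A/(λ_A+λ_B) = 0.92/1.49 ≈ 0.6174.
So K ~ Binomial(7, 0.92/1.49): P(K = 5) = C(7,5) · (0.92/1.49)^5 · (0.57/1.49)^2 ≈ 0.2758.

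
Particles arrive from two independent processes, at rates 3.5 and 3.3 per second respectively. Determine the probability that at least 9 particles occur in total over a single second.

0.2452

Independent Poisson processes superpose: combined rate λ = 3.5 + 3.3 = 6.8 per second.
So μ = 6.8.
P(N ≥ 9) = 1 − P(N ≤ 8) ≈ 0.2452.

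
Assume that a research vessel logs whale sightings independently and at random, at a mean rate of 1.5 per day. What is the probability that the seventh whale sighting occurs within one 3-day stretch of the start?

0.1689

Over the interval, μ = 1.5 × 3 = 4.5 (a 3-day stretch = 3 days).
The seventh arrival falls in the interval iff at least 7 events occur there: P(S_7 ≤ t) = P(N ≥ 7) = 1 − P(N ≤ 6) ≈ 0.1689.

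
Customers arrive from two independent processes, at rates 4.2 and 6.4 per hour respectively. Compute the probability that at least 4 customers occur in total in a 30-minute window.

Independent Poisson processes superpose: combined rate λ = 4.2 + 6.4 = 10.6 per hour.
Over the interval, μ = 10.6 × 0.5 = 5.3 (a 30-minute window = 0.5 hours).
P(N ≥ 4) = 1 − P(N ≤ 3) ≈ 0.7746.

0.7746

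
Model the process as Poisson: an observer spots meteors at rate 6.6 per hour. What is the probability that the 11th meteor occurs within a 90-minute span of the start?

Over the interval, μ = 6.6 × 1.5 = 9.9 (a 90-minute span = 1.5 hours).
The 11th arrival falls in the interval iff at least 11 events occur there: P(S_11 ≤ t) = P(N ≥ 11) = 1 − P(N ≤ 10) ≈ 0.4045.

0.4045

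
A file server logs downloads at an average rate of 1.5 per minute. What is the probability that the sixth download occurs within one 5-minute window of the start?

0.7586

Over the interval, μ = 1.5 × 5 = 7.5 (a 5-minute window = 5 minutes).
The sixth arrival falls in the interval iff at least 6 events occur there: P(S_6 ≤ t) = P(N ≥ 6) = 1 − P(N ≤ 5) ≈ 0.7586.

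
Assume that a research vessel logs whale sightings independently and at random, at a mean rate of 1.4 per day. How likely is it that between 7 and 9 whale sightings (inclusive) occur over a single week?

0.3399

Over the interval, μ = 1.4 × 7 = 9.8 (a week = 7 days).
P(7 ≤ N ≤ 9) = Σ_{j=7}^{9} e^(−9.8) · 9.8^j/j! ≈ 0.3399.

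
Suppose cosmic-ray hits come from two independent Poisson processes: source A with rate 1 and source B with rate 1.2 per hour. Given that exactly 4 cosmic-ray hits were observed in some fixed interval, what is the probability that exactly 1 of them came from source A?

0.2951

Given the total, each event is independently from source A with probability p = λ_A/(λ_A+λ_B) = 1/2.2 ≈ 0.4545.
So K ~ Binomial(4, 1/2.2): P(K = 1) = C(4,1) · (1/2.2)^1 · (1.2/2.2)^3 ≈ 0.2951.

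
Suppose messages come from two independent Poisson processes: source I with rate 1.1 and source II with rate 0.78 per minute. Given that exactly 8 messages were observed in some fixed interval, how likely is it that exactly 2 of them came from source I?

Given the total, each event is independently from source I with probability p = λ_I/(λ_I+λ_II) = 1.1/1.88 ≈ 0.5851.
So K ~ Binomial(8, 1.1/1.88): P(K = 2) = C(8,2) · (1.1/1.88)^2 · (0.78/1.88)^6 ≈ 0.0489.

0.0489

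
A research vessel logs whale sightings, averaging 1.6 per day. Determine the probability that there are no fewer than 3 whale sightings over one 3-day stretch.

Over the interval, μ = 1.6 × 3 = 4.8 (a 3-day stretch = 3 days).
P(N ≥ 3) = 1 − P(N ≤ 2) = 1 − Σ_{j=0}^{2} e^(−μ) μ^j/j! ≈ 0.8575.

0.8575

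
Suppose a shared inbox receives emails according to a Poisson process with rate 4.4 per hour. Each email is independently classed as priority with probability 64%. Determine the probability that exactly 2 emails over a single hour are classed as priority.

Thinning: the emails that are classed as priority themselves form a Poisson process with rate 0.64 × 4.4 = 2.816 per hour.
So μ = 2.816.
P(N = 2) = e^(−2.816) · 2.816^2/2! ≈ 0.2373.

0.2373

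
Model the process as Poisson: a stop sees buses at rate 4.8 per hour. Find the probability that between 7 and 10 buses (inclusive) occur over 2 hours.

0.4755

Over the interval, μ = 4.8 × 2 = 9.6 (2 hours).
P(7 ≤ N ≤ 10) = Σ_{j=7}^{10} e^(−9.6) · 9.6^j/j! ≈ 0.4755.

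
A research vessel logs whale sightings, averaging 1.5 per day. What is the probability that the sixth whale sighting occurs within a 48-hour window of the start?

0.0839

Over the interval, μ = 1.5 × 2 = 3 (a 48-hour window = 2 days).
The sixth arrival falls in the interval iff at least 6 events occur there: P(S_6 ≤ t) = P(N ≥ 6) = 1 − P(N ≤ 5) ≈ 0.0839.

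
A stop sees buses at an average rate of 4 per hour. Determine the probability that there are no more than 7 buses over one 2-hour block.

Over the interval, μ = 4 × 2 = 8 (a 2-hour block = 2 hours).
P(N ≤ 7) = Σ_{j=0}^{7} e^(−μ) μ^j/j! ≈ 0.4530.

0.4530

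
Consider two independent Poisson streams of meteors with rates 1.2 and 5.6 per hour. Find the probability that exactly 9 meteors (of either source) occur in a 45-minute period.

Independent Poisson processes superpose: combined rate λ = 1.2 + 5.6 = 6.8 per hour.
Over the interval, μ = 6.8 × 0.75 = 5.1 (a 45-minute period = 0.75 hours).
P(N = 9) = e^(−5.1) · 5.1^9/9! ≈ 0.0392.

0.0392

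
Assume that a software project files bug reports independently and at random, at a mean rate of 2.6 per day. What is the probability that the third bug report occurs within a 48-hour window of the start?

Over the interval, μ = 2.6 × 2 = 5.2 (a 48-hour window = 2 days).
The third arrival falls in the interval iff at least 3 events occur there: P(S_3 ≤ t) = P(N ≥ 3) = 1 − P(N ≤ 2) ≈ 0.8912.

0.8912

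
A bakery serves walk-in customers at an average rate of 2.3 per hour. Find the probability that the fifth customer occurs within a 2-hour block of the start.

0.4868

Over the interval, μ = 2.3 × 2 = 4.6 (a 2-hour block = 2 hours).
The fifth arrival falls in the interval iff at least 5 events occur there: P(S_5 ≤ t) = P(N ≥ 5) = 1 − P(N ≤ 4) ≈ 0.4868.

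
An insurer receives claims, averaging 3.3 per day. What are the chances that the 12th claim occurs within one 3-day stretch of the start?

0.2919

Over the interval, μ = 3.3 × 3 = 9.9 (a 3-day stretch = 3 days).
The 12th arrival falls in the interval iff at least 12 events occur there: P(S_12 ≤ t) = P(N ≥ 12) = 1 − P(N ≤ 11) ≈ 0.2919.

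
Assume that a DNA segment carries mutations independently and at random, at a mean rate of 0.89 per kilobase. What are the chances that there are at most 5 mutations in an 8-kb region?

0.2856

Over the interval, μ = 0.89 × 8 = 7.12 (an 8-kb region = 8 kilobases).
P(N ≤ 5) = Σ_{j=0}^{5} e^(−μ) μ^j/j! ≈ 0.2856.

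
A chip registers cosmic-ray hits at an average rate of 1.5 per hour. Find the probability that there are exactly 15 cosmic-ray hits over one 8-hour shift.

Over the interval, μ = 1.5 × 8 = 12 (an 8-hour shift = 8 hours).
P(N = 15) = e^(−μ) μ^15/15! = e^(−12) · 12^15/1307674368000 ≈ 0.0724.

0.0724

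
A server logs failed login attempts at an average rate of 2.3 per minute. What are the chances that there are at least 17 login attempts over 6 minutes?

0.2270

Over the interval, μ = 2.3 × 6 = 13.8 (6 minutes).
P(N ≥ 17) = 1 − P(N ≤ 16) = 1 − Σ_{j=0}^{16} e^(−μ) μ^j/j! ≈ 0.2270.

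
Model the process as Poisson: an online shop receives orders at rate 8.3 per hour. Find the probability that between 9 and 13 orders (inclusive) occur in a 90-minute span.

Over the interval, μ = 8.3 × 1.5 = 12.45 (a 90-minute span = 1.5 hours).
P(9 ≤ N ≤ 13) = Σ_{j=9}^{13} e^(−12.45) · 12.45^j/j! ≈ 0.5056.

0.5056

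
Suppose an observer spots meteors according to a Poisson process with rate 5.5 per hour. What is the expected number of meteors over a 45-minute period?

E[N] = λt = 5.5 × 0.75 = 4.125 (a 45-minute period = 0.75 hours).

4.125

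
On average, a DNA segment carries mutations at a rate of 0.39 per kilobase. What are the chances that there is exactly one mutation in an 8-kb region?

0.1378

Over the interval, μ = 0.39 × 8 = 3.12 (an 8-kb region = 8 kilobases).
P(N = 1) = e^(−μ) μ^1/1! = e^(−3.12) · 3.12^1/1 ≈ 0.1378.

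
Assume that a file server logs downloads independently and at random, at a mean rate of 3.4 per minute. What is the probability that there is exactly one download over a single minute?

With mean μ = 3.4 per minute,
P(N = 1) = e^(−μ) μ^1/1! = e^(−3.4) · 3.4^1/1 ≈ 0.1135.

0.1135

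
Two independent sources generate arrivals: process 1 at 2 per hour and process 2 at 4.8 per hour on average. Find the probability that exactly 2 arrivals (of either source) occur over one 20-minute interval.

Independent Poisson processes superpose: combined rate λ = 2 + 4.8 = 6.8 per hour.
Over the interval, μ = 6.8 × 1/3 ≈ 2.26667 (a 20-minute interval = 1/3 hours).
P(N = 2) = e^(−2.26667) · 2.26667^2/2! ≈ 0.2663.

0.2663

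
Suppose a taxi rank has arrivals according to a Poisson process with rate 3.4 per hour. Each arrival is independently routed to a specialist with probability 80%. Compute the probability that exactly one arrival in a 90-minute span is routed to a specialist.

0.0690

Thinning: the arrivals that are routed to a specialist themselves form a Poisson process with rate 0.8 × 3.4 = 2.72 per hour.
Over the interval, μ = 2.72 × 1.5 = 4.08 (a 90-minute span = 1.5 hours).
P(N = 1) = e^(−4.08) · 4.08^1/1! ≈ 0.0690.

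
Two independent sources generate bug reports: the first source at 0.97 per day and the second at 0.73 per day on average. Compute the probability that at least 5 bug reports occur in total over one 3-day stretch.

0.5769

Independent Poisson processes superpose: combined rate λ = 0.97 + 0.73 = 1.7 per day.
Over the interval, μ = 1.7 × 3 = 5.1 (a 3-day stretch = 3 days).
P(N ≥ 5) = 1 − P(N ≤ 4) ≈ 0.5769.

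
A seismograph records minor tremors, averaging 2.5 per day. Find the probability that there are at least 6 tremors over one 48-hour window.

Over the interval, μ = 2.5 × 2 = 5 (a 48-hour window = 2 days).
P(N ≥ 6) = 1 − P(N ≤ 5) = 1 − Σ_{j=0}^{5} e^(−μ) μ^j/j! ≈ 0.3840.

0.3840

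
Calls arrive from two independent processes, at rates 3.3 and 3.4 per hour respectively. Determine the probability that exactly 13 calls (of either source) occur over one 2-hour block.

0.1093

Independent Poisson processes superpose: combined rate λ = 3.3 + 3.4 = 6.7 per hour.
Over the interval, μ = 6.7 × 2 = 13.4 (a 2-hour block = 2 hours).
P(N = 13) = e^(−13.4) · 13.4^13/13! ≈ 0.1093.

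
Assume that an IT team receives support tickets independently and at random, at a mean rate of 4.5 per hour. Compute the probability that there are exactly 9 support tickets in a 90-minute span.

0.0939

Over the interval, μ = 4.5 × 1.5 = 6.75 (a 90-minute span = 1.5 hours).
P(N = 9) = e^(−μ) μ^9/9! = e^(−6.75) · 6.75^9/362880 ≈ 0.0939.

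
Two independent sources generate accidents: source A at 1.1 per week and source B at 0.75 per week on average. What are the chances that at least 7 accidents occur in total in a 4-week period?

0.6080

Independent Poisson processes superpose: combined rate λ = 1.1 + 0.75 = 1.85 per week.
Over the interval, μ = 1.85 × 4 = 7.4 (a 4-week period = 4 weeks).
P(N ≥ 7) = 1 − P(N ≤ 6) ≈ 0.6080.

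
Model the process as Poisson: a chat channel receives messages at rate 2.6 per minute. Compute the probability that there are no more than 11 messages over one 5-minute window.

0.3532

Over the interval, μ = 2.6 × 5 = 13 (a 5-minute window = 5 minutes).
P(N ≤ 11) = Σ_{j=0}^{11} e^(−μ) μ^j/j! ≈ 0.3532.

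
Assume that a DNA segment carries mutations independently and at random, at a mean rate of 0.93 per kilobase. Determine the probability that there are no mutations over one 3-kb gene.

0.0614

Over the interval, μ = 0.93 × 3 = 2.79 (a 3-kb gene = 3 kilobases).
P(N = 0) = e^(−μ) μ^0/0! = e^(−2.79) · 2.79^0/1 ≈ 0.0614.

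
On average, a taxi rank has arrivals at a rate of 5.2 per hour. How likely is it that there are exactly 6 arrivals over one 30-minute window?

0.0319

Over the interval, μ = 5.2 × 0.5 = 2.6 (a 30-minute window = 0.5 hours).
P(N = 6) = e^(−μ) μ^6/6! = e^(−2.6) · 2.6^6/720 ≈ 0.0319.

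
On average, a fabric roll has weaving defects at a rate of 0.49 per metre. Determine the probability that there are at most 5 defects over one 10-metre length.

Over the interval, μ = 0.49 × 10 = 4.9 (a 10-metre length = 10 metres).
P(N ≤ 5) = Σ_{j=0}^{5} e^(−μ) μ^j/j! ≈ 0.6335.

0.6335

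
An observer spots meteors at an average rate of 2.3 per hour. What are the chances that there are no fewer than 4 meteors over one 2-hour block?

0.6743

Over the interval, μ = 2.3 × 2 = 4.6 (a 2-hour block = 2 hours).
P(N ≥ 4) = 1 − P(N ≤ 3) = 1 − Σ_{j=0}^{3} e^(−μ) μ^j/j! ≈ 0.6743.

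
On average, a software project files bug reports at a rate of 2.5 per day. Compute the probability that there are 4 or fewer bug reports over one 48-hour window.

0.4405

Over the interval, μ = 2.5 × 2 = 5 (a 48-hour window = 2 days).
P(N ≤ 4) = Σ_{j=0}^{4} e^(−μ) μ^j/j! ≈ 0.4405.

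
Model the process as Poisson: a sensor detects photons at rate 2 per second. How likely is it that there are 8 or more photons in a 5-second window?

0.7798

Over the interval, μ = 2 × 5 = 10 (a 5-second window = 5 seconds).
P(N ≥ 8) = 1 − P(N ≤ 7) = 1 − Σ_{j=0}^{7} e^(−μ) μ^j/j! ≈ 0.7798.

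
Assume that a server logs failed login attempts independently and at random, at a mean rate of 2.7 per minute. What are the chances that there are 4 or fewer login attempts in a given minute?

With mean μ = 2.7 per minute,
P(N ≤ 4) = Σ_{j=0}^{4} e^(−μ) μ^j/j! ≈ 0.8629.

0.8629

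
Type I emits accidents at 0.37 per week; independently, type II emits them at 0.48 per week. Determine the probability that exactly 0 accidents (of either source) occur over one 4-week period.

Independent Poisson processes superpose: combined rate λ = 0.37 + 0.48 = 0.85 per week.
Over the interval, μ = 0.85 × 4 = 3.4 (a 4-week period = 4 weeks).
P(N = 0) = e^(−3.4) · 3.4^0/0! ≈ 0.0334.

0.0334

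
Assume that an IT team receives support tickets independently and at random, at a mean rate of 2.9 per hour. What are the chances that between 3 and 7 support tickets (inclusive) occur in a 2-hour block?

Over the interval, μ = 2.9 × 2 = 5.8 (a 2-hour block = 2 hours).
P(3 ≤ N ≤ 7) = Σ_{j=3}^{7} e^(−5.8) · 5.8^j/j! ≈ 0.6995.

0.6995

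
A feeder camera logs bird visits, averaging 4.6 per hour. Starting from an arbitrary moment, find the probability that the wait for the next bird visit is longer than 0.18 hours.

0.4369

The wait for the next event is exponential with rate λ = 4.6 per hour.
P(T > 0.18) = e^(−λt) = e^(−4.6 × 0.18) = e^(−0.828) ≈ 0.4369.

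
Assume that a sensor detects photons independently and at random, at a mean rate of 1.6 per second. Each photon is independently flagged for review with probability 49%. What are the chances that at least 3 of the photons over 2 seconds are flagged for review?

0.2084

Thinning: the photons that are flagged for review themselves form a Poisson process with rate 0.49 × 1.6 = 0.784 per second.
Over the interval, μ = 0.784 × 2 = 1.568 (2 seconds).
P(N ≥ 3) = 1 − P(N ≤ 2) ≈ 0.2084.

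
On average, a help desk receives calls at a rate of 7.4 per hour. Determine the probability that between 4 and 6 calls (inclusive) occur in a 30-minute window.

Over the interval, μ = 7.4 × 0.5 = 3.7 (a 30-minute window = 0.5 hours).
P(4 ≤ N ≤ 6) = Σ_{j=4}^{6} e^(−3.7) · 3.7^j/j! ≈ 0.4240.

0.4240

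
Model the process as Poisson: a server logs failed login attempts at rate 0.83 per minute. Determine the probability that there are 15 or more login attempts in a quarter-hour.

0.2701

Over the interval, μ = 0.83 × 15 = 12.45 (a quarter-hour = 15 minutes).
P(N ≥ 15) = 1 − P(N ≤ 14) = 1 − Σ_{j=0}^{14} e^(−μ) μ^j/j! ≈ 0.2701.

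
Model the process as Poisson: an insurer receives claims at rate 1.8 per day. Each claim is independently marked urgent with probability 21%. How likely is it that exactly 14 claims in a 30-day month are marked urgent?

0.0793

Thinning: the claims that are marked urgent themselves form a Poisson process with rate 0.21 × 1.8 = 0.378 per day.
Over the interval, μ = 0.378 × 30 = 11.34 (a 30-day month = 30 days).
P(N = 14) = e^(−11.34) · 11.34^14/14! ≈ 0.0793.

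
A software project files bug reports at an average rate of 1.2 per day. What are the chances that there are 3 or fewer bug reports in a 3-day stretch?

0.5152

Over the interval, μ = 1.2 × 3 = 3.6 (a 3-day stretch = 3 days).
P(N ≤ 3) = Σ_{j=0}^{3} e^(−μ) μ^j/j! ≈ 0.5152.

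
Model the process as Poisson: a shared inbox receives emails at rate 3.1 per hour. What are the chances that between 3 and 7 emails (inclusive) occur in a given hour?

0.5846

With mean μ = 3.1 per hour,
P(3 ≤ N ≤ 7) = Σ_{j=3}^{7} e^(−3.1) · 3.1^j/j! ≈ 0.5846.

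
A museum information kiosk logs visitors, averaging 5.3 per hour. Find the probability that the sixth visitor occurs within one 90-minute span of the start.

Over the interval, μ = 5.3 × 1.5 = 7.95 (a 90-minute span = 1.5 hours).
The sixth arrival falls in the interval iff at least 6 events occur there: P(S_6 ≤ t) = P(N ≥ 6) = 1 − P(N ≤ 5) ≈ 0.8041.

0.8041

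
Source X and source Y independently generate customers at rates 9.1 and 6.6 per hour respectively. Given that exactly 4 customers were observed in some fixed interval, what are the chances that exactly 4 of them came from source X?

0.1129

Given the total, each event is independently from source X with probability p = λ_X/(λ_X+λ_Y) = 9.1/15.7 ≈ 0.5796.
So K ~ Binomial(4, 9.1/15.7): P(K = 4) = C(4,4) · (9.1/15.7)^4 · (6.6/15.7)^0 ≈ 0.1129.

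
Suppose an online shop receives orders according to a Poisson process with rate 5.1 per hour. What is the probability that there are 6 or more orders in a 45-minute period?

0.1882

Over the interval, μ = 5.1 × 0.75 = 3.825 (a 45-minute period = 0.75 hours).
P(N ≥ 6) = 1 − P(N ≤ 5) = 1 − Σ_{j=0}^{5} e^(−μ) μ^j/j! ≈ 0.1882.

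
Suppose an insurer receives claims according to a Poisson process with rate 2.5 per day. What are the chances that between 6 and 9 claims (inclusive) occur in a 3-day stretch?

Over the interval, μ = 2.5 × 3 = 7.5 (a 3-day stretch = 3 days).
P(6 ≤ N ≤ 9) = Σ_{j=6}^{9} e^(−7.5) · 7.5^j/j! ≈ 0.5350.

0.5350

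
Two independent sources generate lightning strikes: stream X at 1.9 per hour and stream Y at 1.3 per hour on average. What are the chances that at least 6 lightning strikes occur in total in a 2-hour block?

0.6163

Independent Poisson processes superpose: combined rate λ = 1.9 + 1.3 = 3.2 per hour.
Over the interval, μ = 3.2 × 2 = 6.4 (a 2-hour block = 2 hours).
P(N ≥ 6) = 1 − P(N ≤ 5) ≈ 0.6163.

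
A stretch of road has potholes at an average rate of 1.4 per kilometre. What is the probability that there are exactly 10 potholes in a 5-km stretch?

0.0710

Over the interval, μ = 1.4 × 5 = 7 (a 5-km stretch = 5 kilometres).
P(N = 10) = e^(−μ) μ^10/10! = e^(−7) · 7^10/3628800 ≈ 0.0710.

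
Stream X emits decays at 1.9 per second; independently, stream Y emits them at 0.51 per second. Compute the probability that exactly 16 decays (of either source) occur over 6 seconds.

Independent Poisson processes superpose: combined rate λ = 1.9 + 0.51 = 2.41 per second.
Over the interval, μ = 2.41 × 6 = 14.46 (6 seconds).
P(N = 16) = e^(−14.46) · 14.46^16/16! ≈ 0.0917.

0.0917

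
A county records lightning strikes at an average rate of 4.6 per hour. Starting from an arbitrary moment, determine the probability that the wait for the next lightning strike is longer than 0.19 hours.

0.4173

The wait for the next event is exponential with rate λ = 4.6 per hour.
P(T > 0.19) = e^(−λt) = e^(−4.6 × 0.19) = e^(−0.874) ≈ 0.4173.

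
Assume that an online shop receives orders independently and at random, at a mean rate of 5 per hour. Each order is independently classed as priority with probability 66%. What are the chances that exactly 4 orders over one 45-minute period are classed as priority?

Thinning: the orders that are classed as priority themselves form a Poisson process with rate 0.66 × 5 = 3.3 per hour.
Over the interval, μ = 3.3 × 0.75 = 2.475 (a 45-minute period = 0.75 hours).
P(N = 4) = e^(−2.475) · 2.475^4/4! ≈ 0.1316.

0.1316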